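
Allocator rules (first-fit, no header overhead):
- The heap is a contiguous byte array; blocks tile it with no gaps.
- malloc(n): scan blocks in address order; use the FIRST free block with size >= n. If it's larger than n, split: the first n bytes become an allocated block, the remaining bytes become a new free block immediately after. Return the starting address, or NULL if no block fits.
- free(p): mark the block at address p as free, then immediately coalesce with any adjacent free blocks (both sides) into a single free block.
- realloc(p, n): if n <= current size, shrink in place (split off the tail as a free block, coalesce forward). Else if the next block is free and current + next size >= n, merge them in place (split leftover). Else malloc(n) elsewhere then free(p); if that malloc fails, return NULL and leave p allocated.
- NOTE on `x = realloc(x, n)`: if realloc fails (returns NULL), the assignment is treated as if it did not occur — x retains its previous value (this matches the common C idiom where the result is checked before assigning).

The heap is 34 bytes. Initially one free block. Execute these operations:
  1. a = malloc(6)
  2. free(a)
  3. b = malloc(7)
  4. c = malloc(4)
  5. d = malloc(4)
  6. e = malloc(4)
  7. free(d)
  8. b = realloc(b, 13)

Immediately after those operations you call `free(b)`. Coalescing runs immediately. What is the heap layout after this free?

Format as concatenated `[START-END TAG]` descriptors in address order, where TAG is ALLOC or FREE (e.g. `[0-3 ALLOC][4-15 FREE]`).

Op 1: a = malloc(6) -> a = 0; heap: [0-5 ALLOC][6-33 FREE]
Op 2: free(a) -> (freed a); heap: [0-33 FREE]
Op 3: b = malloc(7) -> b = 0; heap: [0-6 ALLOC][7-33 FREE]
Op 4: c = malloc(4) -> c = 7; heap: [0-6 ALLOC][7-10 ALLOC][11-33 FREE]
Op 5: d = malloc(4) -> d = 11; heap: [0-6 ALLOC][7-10 ALLOC][11-14 ALLOC][15-33 FREE]
Op 6: e = malloc(4) -> e = 15; heap: [0-6 ALLOC][7-10 ALLOC][11-14 ALLOC][15-18 ALLOC][19-33 FREE]
Op 7: free(d) -> (freed d); heap: [0-6 ALLOC][7-10 ALLOC][11-14 FREE][15-18 ALLOC][19-33 FREE]
Op 8: b = realloc(b, 13) -> b = 19; heap: [0-6 FREE][7-10 ALLOC][11-14 FREE][15-18 ALLOC][19-31 ALLOC][32-33 FREE]
free(b): b = 19 -> block [19-31 ALLOC]; mark free, coalesce with adjacent free neighbors -> [0-6 FREE][7-10 ALLOC][11-14 FREE][15-18 ALLOC][19-33 FREE]

Answer: [0-6 FREE][7-10 ALLOC][11-14 FREE][15-18 ALLOC][19-33 FREE]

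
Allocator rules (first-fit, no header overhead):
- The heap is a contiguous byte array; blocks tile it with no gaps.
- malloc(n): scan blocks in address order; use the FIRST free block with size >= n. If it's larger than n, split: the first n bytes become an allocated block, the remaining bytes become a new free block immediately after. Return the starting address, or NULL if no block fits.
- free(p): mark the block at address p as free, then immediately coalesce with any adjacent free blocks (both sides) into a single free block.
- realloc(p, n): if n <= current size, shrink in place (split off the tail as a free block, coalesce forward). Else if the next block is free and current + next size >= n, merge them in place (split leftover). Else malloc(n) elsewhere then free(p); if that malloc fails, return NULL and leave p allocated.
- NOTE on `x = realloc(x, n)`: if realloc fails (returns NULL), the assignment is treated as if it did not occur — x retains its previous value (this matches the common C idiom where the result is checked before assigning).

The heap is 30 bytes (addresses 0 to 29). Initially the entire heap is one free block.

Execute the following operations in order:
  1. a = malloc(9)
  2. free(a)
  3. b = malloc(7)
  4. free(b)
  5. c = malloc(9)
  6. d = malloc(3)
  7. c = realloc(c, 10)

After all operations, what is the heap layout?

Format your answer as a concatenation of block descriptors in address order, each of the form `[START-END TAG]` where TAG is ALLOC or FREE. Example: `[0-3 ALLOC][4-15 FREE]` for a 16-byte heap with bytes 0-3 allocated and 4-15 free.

Answer: [0-8 FREE][9-11 ALLOC][12-21 ALLOC][22-29 FREE]

Derivation:
Op 1: a = malloc(9) -> a = 0; heap: [0-8 ALLOC][9-29 FREE]
Op 2: free(a) -> (freed a); heap: [0-29 FREE]
Op 3: b = malloc(7) -> b = 0; heap: [0-6 ALLOC][7-29 FREE]
Op 4: free(b) -> (freed b); heap: [0-29 FREE]
Op 5: c = malloc(9) -> c = 0; heap: [0-8 ALLOC][9-29 FREE]
Op 6: d = malloc(3) -> d = 9; heap: [0-8 ALLOC][9-11 ALLOC][12-29 FREE]
Op 7: c = realloc(c, 10) -> c = 12; heap: [0-8 FREE][9-11 ALLOC][12-21 ALLOC][22-29 FREE]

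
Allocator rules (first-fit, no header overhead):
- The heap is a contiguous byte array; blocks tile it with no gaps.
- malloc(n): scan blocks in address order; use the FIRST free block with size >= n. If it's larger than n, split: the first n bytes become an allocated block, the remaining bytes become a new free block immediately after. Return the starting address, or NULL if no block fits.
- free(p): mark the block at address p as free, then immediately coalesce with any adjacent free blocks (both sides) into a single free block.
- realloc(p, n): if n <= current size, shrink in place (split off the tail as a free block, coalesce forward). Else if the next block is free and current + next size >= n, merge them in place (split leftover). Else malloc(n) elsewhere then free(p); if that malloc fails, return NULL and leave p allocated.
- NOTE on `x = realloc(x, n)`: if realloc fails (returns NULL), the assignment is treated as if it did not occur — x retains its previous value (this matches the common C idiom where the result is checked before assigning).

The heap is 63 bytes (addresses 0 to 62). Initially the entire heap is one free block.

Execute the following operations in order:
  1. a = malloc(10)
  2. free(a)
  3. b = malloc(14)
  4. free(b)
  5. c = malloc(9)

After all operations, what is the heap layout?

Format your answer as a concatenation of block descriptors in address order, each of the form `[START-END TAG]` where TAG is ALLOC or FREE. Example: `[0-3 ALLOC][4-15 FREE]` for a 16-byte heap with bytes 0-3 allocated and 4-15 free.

Op 1: a = malloc(10) -> a = 0; heap: [0-9 ALLOC][10-62 FREE]
Op 2: free(a) -> (freed a); heap: [0-62 FREE]
Op 3: b = malloc(14) -> b = 0; heap: [0-13 ALLOC][14-62 FREE]
Op 4: free(b) -> (freed b); heap: [0-62 FREE]
Op 5: c = malloc(9) -> c = 0; heap: [0-8 ALLOC][9-62 FREE]

Answer: [0-8 ALLOC][9-62 FREE]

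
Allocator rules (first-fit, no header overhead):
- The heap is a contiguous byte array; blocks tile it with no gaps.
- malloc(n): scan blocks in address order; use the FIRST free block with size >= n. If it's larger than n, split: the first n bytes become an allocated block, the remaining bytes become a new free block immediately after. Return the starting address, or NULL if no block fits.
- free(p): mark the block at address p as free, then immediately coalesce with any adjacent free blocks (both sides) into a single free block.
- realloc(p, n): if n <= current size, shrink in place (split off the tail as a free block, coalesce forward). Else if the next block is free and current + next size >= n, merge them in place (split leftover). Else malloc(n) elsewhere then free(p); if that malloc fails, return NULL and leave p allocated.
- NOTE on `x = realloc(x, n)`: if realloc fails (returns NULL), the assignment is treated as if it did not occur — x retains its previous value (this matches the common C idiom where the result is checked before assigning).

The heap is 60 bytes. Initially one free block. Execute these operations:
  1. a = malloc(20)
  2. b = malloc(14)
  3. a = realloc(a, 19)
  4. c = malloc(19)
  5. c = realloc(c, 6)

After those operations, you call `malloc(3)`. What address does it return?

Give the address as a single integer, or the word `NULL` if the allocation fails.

Op 1: a = malloc(20) -> a = 0; heap: [0-19 ALLOC][20-59 FREE]
Op 2: b = malloc(14) -> b = 20; heap: [0-19 ALLOC][20-33 ALLOC][34-59 FREE]
Op 3: a = realloc(a, 19) -> a = 0; heap: [0-18 ALLOC][19-19 FREE][20-33 ALLOC][34-59 FREE]
Op 4: c = malloc(19) -> c = 34; heap: [0-18 ALLOC][19-19 FREE][20-33 ALLOC][34-52 ALLOC][53-59 FREE]
Op 5: c = realloc(c, 6) -> c = 34; heap: [0-18 ALLOC][19-19 FREE][20-33 ALLOC][34-39 ALLOC][40-59 FREE]
malloc(3): first-fit scan over [0-18 ALLOC][19-19 FREE][20-33 ALLOC][34-39 ALLOC][40-59 FREE] -> 40

Answer: 40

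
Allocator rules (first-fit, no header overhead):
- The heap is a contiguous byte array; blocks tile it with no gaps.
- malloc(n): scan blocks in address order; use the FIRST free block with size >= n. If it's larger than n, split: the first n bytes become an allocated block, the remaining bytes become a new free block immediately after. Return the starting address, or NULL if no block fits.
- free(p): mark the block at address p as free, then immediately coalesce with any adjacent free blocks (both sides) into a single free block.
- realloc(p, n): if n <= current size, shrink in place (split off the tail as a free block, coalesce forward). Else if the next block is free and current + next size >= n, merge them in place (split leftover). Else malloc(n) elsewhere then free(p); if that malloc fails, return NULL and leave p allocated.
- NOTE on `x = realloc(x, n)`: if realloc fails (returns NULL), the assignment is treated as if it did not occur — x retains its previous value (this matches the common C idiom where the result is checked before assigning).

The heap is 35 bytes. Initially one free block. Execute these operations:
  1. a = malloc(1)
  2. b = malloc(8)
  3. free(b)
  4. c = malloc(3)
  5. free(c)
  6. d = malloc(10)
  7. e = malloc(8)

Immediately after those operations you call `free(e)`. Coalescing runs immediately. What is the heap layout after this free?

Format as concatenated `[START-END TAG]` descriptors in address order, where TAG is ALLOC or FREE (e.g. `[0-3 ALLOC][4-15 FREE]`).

Op 1: a = malloc(1) -> a = 0; heap: [0-0 ALLOC][1-34 FREE]
Op 2: b = malloc(8) -> b = 1; heap: [0-0 ALLOC][1-8 ALLOC][9-34 FREE]
Op 3: free(b) -> (freed b); heap: [0-0 ALLOC][1-34 FREE]
Op 4: c = malloc(3) -> c = 1; heap: [0-0 ALLOC][1-3 ALLOC][4-34 FREE]
Op 5: free(c) -> (freed c); heap: [0-0 ALLOC][1-34 FREE]
Op 6: d = malloc(10) -> d = 1; heap: [0-0 ALLOC][1-10 ALLOC][11-34 FREE]
Op 7: e = malloc(8) -> e = 11; heap: [0-0 ALLOC][1-10 ALLOC][11-18 ALLOC][19-34 FREE]
free(e): e = 11 -> block [11-18 ALLOC]; mark free, coalesce with adjacent free neighbors -> [0-0 ALLOC][1-10 ALLOC][11-34 FREE]

Answer: [0-0 ALLOC][1-10 ALLOC][11-34 FREE]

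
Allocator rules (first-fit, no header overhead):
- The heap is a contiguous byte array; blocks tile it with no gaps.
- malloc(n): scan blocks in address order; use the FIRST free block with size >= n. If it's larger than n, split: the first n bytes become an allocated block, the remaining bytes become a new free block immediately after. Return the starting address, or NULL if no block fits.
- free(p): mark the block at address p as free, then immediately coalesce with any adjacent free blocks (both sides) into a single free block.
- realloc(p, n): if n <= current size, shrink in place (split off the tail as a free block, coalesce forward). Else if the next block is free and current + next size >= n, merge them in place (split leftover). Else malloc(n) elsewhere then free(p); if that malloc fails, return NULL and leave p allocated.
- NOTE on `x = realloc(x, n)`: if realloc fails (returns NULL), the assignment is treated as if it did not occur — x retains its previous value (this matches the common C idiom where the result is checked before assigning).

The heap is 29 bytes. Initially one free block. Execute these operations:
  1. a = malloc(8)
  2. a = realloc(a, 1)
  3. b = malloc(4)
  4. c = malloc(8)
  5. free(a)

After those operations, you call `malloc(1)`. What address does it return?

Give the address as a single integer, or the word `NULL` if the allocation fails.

Op 1: a = malloc(8) -> a = 0; heap: [0-7 ALLOC][8-28 FREE]
Op 2: a = realloc(a, 1) -> a = 0; heap: [0-0 ALLOC][1-28 FREE]
Op 3: b = malloc(4) -> b = 1; heap: [0-0 ALLOC][1-4 ALLOC][5-28 FREE]
Op 4: c = malloc(8) -> c = 5; heap: [0-0 ALLOC][1-4 ALLOC][5-12 ALLOC][13-28 FREE]
Op 5: free(a) -> (freed a); heap: [0-0 FREE][1-4 ALLOC][5-12 ALLOC][13-28 FREE]
malloc(1): first-fit scan over [0-0 FREE][1-4 ALLOC][5-12 ALLOC][13-28 FREE] -> 0

Answer: 0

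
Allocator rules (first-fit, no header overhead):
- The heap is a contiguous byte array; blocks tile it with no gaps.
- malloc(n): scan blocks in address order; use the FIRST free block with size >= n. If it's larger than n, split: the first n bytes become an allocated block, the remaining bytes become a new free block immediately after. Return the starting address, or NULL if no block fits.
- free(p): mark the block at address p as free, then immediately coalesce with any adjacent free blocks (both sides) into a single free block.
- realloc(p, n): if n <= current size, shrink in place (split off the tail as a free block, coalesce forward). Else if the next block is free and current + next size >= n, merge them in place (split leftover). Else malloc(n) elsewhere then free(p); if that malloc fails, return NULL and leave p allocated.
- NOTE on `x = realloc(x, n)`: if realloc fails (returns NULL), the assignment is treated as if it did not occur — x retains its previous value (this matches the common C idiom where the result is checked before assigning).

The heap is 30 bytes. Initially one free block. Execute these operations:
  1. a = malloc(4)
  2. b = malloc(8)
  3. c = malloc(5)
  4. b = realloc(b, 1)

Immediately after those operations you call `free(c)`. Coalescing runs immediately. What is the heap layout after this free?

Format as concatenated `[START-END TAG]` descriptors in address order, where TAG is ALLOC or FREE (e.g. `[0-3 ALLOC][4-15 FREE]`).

Op 1: a = malloc(4) -> a = 0; heap: [0-3 ALLOC][4-29 FREE]
Op 2: b = malloc(8) -> b = 4; heap: [0-3 ALLOC][4-11 ALLOC][12-29 FREE]
Op 3: c = malloc(5) -> c = 12; heap: [0-3 ALLOC][4-11 ALLOC][12-16 ALLOC][17-29 FREE]
Op 4: b = realloc(b, 1) -> b = 4; heap: [0-3 ALLOC][4-4 ALLOC][5-11 FREE][12-16 ALLOC][17-29 FREE]
free(c): c = 12 -> block [12-16 ALLOC]; mark free, coalesce with adjacent free neighbors -> [0-3 ALLOC][4-4 ALLOC][5-29 FREE]

Answer: [0-3 ALLOC][4-4 ALLOC][5-29 FREE]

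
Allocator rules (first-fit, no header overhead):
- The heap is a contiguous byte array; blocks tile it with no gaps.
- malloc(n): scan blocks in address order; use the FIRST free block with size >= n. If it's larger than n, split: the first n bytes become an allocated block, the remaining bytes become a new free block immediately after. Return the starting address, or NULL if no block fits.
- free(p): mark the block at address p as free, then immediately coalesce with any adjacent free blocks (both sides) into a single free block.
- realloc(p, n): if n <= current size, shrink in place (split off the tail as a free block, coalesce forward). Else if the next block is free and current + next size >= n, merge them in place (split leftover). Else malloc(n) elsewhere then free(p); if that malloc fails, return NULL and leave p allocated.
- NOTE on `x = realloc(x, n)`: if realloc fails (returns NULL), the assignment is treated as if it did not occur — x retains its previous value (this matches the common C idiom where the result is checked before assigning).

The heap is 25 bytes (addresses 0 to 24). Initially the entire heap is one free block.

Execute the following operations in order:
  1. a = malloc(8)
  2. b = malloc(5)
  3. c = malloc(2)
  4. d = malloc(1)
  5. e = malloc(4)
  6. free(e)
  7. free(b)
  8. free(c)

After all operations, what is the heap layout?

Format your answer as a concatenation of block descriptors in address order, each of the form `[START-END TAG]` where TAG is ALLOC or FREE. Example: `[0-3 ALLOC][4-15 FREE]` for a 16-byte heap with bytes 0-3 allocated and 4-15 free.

Answer: [0-7 ALLOC][8-14 FREE][15-15 ALLOC][16-24 FREE]

Derivation:
Op 1: a = malloc(8) -> a = 0; heap: [0-7 ALLOC][8-24 FREE]
Op 2: b = malloc(5) -> b = 8; heap: [0-7 ALLOC][8-12 ALLOC][13-24 FREE]
Op 3: c = malloc(2) -> c = 13; heap: [0-7 ALLOC][8-12 ALLOC][13-14 ALLOC][15-24 FREE]
Op 4: d = malloc(1) -> d = 15; heap: [0-7 ALLOC][8-12 ALLOC][13-14 ALLOC][15-15 ALLOC][16-24 FREE]
Op 5: e = malloc(4) -> e = 16; heap: [0-7 ALLOC][8-12 ALLOC][13-14 ALLOC][15-15 ALLOC][16-19 ALLOC][20-24 FREE]
Op 6: free(e) -> (freed e); heap: [0-7 ALLOC][8-12 ALLOC][13-14 ALLOC][15-15 ALLOC][16-24 FREE]
Op 7: free(b) -> (freed b); heap: [0-7 ALLOC][8-12 FREE][13-14 ALLOC][15-15 ALLOC][16-24 FREE]
Op 8: free(c) -> (freed c); heap: [0-7 ALLOC][8-14 FREE][15-15 ALLOC][16-24 FREE]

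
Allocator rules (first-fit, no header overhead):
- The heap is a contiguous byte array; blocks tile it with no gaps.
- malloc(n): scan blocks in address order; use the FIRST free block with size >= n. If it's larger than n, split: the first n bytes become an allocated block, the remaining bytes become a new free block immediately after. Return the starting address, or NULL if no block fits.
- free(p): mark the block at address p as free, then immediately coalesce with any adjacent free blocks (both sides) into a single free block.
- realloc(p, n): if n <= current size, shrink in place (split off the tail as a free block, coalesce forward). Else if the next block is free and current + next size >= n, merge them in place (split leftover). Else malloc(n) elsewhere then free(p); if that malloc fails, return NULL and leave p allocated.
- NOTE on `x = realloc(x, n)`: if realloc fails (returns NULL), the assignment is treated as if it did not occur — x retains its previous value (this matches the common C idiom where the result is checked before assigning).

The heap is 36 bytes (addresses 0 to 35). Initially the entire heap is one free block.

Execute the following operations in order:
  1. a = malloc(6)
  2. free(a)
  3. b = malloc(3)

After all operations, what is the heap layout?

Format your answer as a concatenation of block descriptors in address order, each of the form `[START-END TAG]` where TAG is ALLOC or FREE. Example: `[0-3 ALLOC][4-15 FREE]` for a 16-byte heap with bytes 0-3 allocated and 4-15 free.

Answer: [0-2 ALLOC][3-35 FREE]

Derivation:
Op 1: a = malloc(6) -> a = 0; heap: [0-5 ALLOC][6-35 FREE]
Op 2: free(a) -> (freed a); heap: [0-35 FREE]
Op 3: b = malloc(3) -> b = 0; heap: [0-2 ALLOC][3-35 FREE]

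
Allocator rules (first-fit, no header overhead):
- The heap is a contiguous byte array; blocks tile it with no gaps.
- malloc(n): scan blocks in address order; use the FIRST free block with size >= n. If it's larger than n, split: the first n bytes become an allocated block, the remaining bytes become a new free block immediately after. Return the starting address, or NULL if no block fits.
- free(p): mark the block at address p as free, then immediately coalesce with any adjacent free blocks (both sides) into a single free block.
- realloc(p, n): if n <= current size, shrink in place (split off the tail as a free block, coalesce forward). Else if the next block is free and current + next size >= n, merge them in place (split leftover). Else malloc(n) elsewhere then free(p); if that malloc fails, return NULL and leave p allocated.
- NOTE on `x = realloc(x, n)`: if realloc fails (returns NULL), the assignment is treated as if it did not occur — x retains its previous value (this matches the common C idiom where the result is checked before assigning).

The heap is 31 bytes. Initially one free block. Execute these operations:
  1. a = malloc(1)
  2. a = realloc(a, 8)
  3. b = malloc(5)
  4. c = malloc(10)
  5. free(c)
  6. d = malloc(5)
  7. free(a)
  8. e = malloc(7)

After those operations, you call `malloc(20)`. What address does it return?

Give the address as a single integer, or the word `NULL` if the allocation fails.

Op 1: a = malloc(1) -> a = 0; heap: [0-0 ALLOC][1-30 FREE]
Op 2: a = realloc(a, 8) -> a = 0; heap: [0-7 ALLOC][8-30 FREE]
Op 3: b = malloc(5) -> b = 8; heap: [0-7 ALLOC][8-12 ALLOC][13-30 FREE]
Op 4: c = malloc(10) -> c = 13; heap: [0-7 ALLOC][8-12 ALLOC][13-22 ALLOC][23-30 FREE]
Op 5: free(c) -> (freed c); heap: [0-7 ALLOC][8-12 ALLOC][13-30 FREE]
Op 6: d = malloc(5) -> d = 13; heap: [0-7 ALLOC][8-12 ALLOC][13-17 ALLOC][18-30 FREE]
Op 7: free(a) -> (freed a); heap: [0-7 FREE][8-12 ALLOC][13-17 ALLOC][18-30 FREE]
Op 8: e = malloc(7) -> e = 0; heap: [0-6 ALLOC][7-7 FREE][8-12 ALLOC][13-17 ALLOC][18-30 FREE]
malloc(20): first-fit scan over [0-6 ALLOC][7-7 FREE][8-12 ALLOC][13-17 ALLOC][18-30 FREE] -> NULL

Answer: NULL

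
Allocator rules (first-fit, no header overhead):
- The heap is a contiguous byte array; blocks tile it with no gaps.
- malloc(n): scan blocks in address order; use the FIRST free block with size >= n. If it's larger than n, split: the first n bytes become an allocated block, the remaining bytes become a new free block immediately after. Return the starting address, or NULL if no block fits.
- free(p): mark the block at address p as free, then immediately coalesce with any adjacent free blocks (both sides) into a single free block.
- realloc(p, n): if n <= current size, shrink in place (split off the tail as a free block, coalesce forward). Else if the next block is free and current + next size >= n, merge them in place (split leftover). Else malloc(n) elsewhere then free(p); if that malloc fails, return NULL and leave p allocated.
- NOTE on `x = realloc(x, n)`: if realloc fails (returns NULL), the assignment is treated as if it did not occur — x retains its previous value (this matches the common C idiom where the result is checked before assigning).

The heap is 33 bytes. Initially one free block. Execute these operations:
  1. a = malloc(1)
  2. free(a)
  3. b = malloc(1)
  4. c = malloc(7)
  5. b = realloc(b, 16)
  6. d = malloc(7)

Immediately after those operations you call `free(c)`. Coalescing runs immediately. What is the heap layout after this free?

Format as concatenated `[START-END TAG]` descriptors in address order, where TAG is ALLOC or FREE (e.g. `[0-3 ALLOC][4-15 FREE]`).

Answer: [0-7 FREE][8-23 ALLOC][24-30 ALLOC][31-32 FREE]

Derivation:
Op 1: a = malloc(1) -> a = 0; heap: [0-0 ALLOC][1-32 FREE]
Op 2: free(a) -> (freed a); heap: [0-32 FREE]
Op 3: b = malloc(1) -> b = 0; heap: [0-0 ALLOC][1-32 FREE]
Op 4: c = malloc(7) -> c = 1; heap: [0-0 ALLOC][1-7 ALLOC][8-32 FREE]
Op 5: b = realloc(b, 16) -> b = 8; heap: [0-0 FREE][1-7 ALLOC][8-23 ALLOC][24-32 FREE]
Op 6: d = malloc(7) -> d = 24; heap: [0-0 FREE][1-7 ALLOC][8-23 ALLOC][24-30 ALLOC][31-32 FREE]
free(c): c = 1 -> block [1-7 ALLOC]; mark free, coalesce with adjacent free neighbors -> [0-7 FREE][8-23 ALLOC][24-30 ALLOC][31-32 FREE]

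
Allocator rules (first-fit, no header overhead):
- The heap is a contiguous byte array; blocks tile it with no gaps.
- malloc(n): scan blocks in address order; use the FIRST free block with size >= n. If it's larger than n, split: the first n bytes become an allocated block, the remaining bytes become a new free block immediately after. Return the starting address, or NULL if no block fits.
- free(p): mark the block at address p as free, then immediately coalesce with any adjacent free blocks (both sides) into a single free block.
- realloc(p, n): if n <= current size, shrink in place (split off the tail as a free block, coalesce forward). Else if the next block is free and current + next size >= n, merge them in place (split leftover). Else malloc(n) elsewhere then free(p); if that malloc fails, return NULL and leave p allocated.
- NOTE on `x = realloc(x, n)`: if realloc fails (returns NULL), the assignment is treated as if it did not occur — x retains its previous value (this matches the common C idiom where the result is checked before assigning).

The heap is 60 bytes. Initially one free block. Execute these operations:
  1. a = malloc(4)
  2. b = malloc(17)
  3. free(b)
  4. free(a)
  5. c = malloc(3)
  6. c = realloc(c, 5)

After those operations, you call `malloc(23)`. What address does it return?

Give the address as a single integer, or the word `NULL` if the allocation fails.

Answer: 5

Derivation:
Op 1: a = malloc(4) -> a = 0; heap: [0-3 ALLOC][4-59 FREE]
Op 2: b = malloc(17) -> b = 4; heap: [0-3 ALLOC][4-20 ALLOC][21-59 FREE]
Op 3: free(b) -> (freed b); heap: [0-3 ALLOC][4-59 FREE]
Op 4: free(a) -> (freed a); heap: [0-59 FREE]
Op 5: c = malloc(3) -> c = 0; heap: [0-2 ALLOC][3-59 FREE]
Op 6: c = realloc(c, 5) -> c = 0; heap: [0-4 ALLOC][5-59 FREE]
malloc(23): first-fit scan over [0-4 ALLOC][5-59 FREE] -> 5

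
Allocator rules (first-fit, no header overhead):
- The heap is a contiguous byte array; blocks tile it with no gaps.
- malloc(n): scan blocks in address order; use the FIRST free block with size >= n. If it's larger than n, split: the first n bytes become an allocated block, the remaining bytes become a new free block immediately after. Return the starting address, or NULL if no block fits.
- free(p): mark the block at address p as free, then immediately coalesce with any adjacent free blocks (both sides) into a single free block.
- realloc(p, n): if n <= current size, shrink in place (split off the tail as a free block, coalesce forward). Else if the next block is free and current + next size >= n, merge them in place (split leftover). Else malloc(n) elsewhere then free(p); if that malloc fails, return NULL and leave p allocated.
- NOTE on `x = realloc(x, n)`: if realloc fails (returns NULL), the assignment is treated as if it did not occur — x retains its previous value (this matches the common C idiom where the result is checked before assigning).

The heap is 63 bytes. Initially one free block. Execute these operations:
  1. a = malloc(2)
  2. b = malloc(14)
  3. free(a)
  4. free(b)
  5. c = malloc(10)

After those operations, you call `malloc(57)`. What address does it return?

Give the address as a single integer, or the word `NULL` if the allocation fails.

Op 1: a = malloc(2) -> a = 0; heap: [0-1 ALLOC][2-62 FREE]
Op 2: b = malloc(14) -> b = 2; heap: [0-1 ALLOC][2-15 ALLOC][16-62 FREE]
Op 3: free(a) -> (freed a); heap: [0-1 FREE][2-15 ALLOC][16-62 FREE]
Op 4: free(b) -> (freed b); heap: [0-62 FREE]
Op 5: c = malloc(10) -> c = 0; heap: [0-9 ALLOC][10-62 FREE]
malloc(57): first-fit scan over [0-9 ALLOC][10-62 FREE] -> NULL

Answer: NULL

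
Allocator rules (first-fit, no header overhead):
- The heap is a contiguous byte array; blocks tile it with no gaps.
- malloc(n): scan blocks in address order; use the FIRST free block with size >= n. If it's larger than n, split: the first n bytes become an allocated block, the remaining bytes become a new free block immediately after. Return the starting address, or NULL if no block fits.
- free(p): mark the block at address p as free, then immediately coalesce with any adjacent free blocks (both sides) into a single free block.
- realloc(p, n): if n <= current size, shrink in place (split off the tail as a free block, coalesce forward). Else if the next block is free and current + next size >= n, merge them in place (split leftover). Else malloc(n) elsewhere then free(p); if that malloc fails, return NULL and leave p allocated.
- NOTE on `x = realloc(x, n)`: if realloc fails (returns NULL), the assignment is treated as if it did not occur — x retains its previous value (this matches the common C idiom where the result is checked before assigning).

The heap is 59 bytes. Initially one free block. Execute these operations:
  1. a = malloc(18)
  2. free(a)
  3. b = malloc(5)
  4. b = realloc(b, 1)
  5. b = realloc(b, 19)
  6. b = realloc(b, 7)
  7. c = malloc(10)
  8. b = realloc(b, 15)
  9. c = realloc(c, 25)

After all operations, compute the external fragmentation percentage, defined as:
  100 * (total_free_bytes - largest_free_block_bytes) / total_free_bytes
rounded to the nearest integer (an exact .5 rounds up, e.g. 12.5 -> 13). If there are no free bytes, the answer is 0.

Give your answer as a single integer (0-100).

Op 1: a = malloc(18) -> a = 0; heap: [0-17 ALLOC][18-58 FREE]
Op 2: free(a) -> (freed a); heap: [0-58 FREE]
Op 3: b = malloc(5) -> b = 0; heap: [0-4 ALLOC][5-58 FREE]
Op 4: b = realloc(b, 1) -> b = 0; heap: [0-0 ALLOC][1-58 FREE]
Op 5: b = realloc(b, 19) -> b = 0; heap: [0-18 ALLOC][19-58 FREE]
Op 6: b = realloc(b, 7) -> b = 0; heap: [0-6 ALLOC][7-58 FREE]
Op 7: c = malloc(10) -> c = 7; heap: [0-6 ALLOC][7-16 ALLOC][17-58 FREE]
Op 8: b = realloc(b, 15) -> b = 17; heap: [0-6 FREE][7-16 ALLOC][17-31 ALLOC][32-58 FREE]
Op 9: c = realloc(c, 25) -> c = 32; heap: [0-16 FREE][17-31 ALLOC][32-56 ALLOC][57-58 FREE]
Free blocks: [17 2] total_free=19 largest=17 -> 100*(19-17)/19 = 200/19 ≈ 10.526 -> rounds to 11

Answer: 11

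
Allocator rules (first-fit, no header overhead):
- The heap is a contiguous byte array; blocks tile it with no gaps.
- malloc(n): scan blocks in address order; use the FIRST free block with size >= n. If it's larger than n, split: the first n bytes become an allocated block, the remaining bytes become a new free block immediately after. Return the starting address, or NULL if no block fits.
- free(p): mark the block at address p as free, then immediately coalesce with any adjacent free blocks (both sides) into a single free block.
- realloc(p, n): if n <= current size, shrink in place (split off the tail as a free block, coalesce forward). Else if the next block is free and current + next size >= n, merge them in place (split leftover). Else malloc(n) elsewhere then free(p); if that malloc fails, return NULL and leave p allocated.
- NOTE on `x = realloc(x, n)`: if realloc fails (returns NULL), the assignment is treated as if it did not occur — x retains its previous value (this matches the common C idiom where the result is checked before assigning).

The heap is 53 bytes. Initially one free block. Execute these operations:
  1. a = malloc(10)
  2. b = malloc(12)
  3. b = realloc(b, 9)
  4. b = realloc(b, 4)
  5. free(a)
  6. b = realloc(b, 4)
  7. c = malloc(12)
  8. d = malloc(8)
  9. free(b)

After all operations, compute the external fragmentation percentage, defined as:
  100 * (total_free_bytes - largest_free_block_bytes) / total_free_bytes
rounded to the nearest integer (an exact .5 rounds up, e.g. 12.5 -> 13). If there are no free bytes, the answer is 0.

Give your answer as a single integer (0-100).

Op 1: a = malloc(10) -> a = 0; heap: [0-9 ALLOC][10-52 FREE]
Op 2: b = malloc(12) -> b = 10; heap: [0-9 ALLOC][10-21 ALLOC][22-52 FREE]
Op 3: b = realloc(b, 9) -> b = 10; heap: [0-9 ALLOC][10-18 ALLOC][19-52 FREE]
Op 4: b = realloc(b, 4) -> b = 10; heap: [0-9 ALLOC][10-13 ALLOC][14-52 FREE]
Op 5: free(a) -> (freed a); heap: [0-9 FREE][10-13 ALLOC][14-52 FREE]
Op 6: b = realloc(b, 4) -> b = 10; heap: [0-9 FREE][10-13 ALLOC][14-52 FREE]
Op 7: c = malloc(12) -> c = 14; heap: [0-9 FREE][10-13 ALLOC][14-25 ALLOC][26-52 FREE]
Op 8: d = malloc(8) -> d = 0; heap: [0-7 ALLOC][8-9 FREE][10-13 ALLOC][14-25 ALLOC][26-52 FREE]
Op 9: free(b) -> (freed b); heap: [0-7 ALLOC][8-13 FREE][14-25 ALLOC][26-52 FREE]
Free blocks: [6 27] total_free=33 largest=27 -> 100*(33-27)/33 = 600/33 ≈ 18.182 -> rounds to 18

Answer: 18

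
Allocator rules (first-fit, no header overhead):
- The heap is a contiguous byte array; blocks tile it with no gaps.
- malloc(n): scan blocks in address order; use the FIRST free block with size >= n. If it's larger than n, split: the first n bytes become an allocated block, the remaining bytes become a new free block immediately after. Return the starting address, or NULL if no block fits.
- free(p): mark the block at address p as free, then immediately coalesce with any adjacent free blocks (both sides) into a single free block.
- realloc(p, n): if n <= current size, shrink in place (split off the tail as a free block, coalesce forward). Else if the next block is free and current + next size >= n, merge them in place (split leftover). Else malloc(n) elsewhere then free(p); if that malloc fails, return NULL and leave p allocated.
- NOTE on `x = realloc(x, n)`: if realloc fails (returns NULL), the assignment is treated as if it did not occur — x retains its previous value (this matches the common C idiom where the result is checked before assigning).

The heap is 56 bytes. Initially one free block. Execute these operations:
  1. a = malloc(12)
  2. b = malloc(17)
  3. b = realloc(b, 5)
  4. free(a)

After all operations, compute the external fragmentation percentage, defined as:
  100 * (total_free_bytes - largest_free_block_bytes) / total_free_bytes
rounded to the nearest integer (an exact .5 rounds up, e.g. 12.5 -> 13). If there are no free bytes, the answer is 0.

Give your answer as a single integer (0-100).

Op 1: a = malloc(12) -> a = 0; heap: [0-11 ALLOC][12-55 FREE]
Op 2: b = malloc(17) -> b = 12; heap: [0-11 ALLOC][12-28 ALLOC][29-55 FREE]
Op 3: b = realloc(b, 5) -> b = 12; heap: [0-11 ALLOC][12-16 ALLOC][17-55 FREE]
Op 4: free(a) -> (freed a); heap: [0-11 FREE][12-16 ALLOC][17-55 FREE]
Free blocks: [12 39] total_free=51 largest=39 -> 100*(51-39)/51 = 1200/51 ≈ 23.529 -> rounds to 24

Answer: 24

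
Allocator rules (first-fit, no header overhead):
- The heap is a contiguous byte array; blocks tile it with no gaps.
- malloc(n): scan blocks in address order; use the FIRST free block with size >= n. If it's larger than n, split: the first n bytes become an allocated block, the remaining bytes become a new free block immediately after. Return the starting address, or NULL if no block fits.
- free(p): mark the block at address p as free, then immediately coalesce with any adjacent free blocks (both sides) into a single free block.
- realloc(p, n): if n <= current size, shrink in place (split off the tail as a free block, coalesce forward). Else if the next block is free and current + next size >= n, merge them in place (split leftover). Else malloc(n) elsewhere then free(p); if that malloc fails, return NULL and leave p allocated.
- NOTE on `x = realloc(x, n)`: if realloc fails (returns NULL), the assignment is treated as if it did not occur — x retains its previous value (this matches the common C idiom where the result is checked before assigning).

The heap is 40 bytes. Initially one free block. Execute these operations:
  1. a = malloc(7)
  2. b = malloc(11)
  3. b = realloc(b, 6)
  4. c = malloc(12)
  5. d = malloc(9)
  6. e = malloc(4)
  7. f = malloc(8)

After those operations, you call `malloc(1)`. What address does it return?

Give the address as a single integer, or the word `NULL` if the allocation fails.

Op 1: a = malloc(7) -> a = 0; heap: [0-6 ALLOC][7-39 FREE]
Op 2: b = malloc(11) -> b = 7; heap: [0-6 ALLOC][7-17 ALLOC][18-39 FREE]
Op 3: b = realloc(b, 6) -> b = 7; heap: [0-6 ALLOC][7-12 ALLOC][13-39 FREE]
Op 4: c = malloc(12) -> c = 13; heap: [0-6 ALLOC][7-12 ALLOC][13-24 ALLOC][25-39 FREE]
Op 5: d = malloc(9) -> d = 25; heap: [0-6 ALLOC][7-12 ALLOC][13-24 ALLOC][25-33 ALLOC][34-39 FREE]
Op 6: e = malloc(4) -> e = 34; heap: [0-6 ALLOC][7-12 ALLOC][13-24 ALLOC][25-33 ALLOC][34-37 ALLOC][38-39 FREE]
Op 7: f = malloc(8) -> f = NULL; heap: [0-6 ALLOC][7-12 ALLOC][13-24 ALLOC][25-33 ALLOC][34-37 ALLOC][38-39 FREE]
malloc(1): first-fit scan over [0-6 ALLOC][7-12 ALLOC][13-24 ALLOC][25-33 ALLOC][34-37 ALLOC][38-39 FREE] -> 38

Answer: 38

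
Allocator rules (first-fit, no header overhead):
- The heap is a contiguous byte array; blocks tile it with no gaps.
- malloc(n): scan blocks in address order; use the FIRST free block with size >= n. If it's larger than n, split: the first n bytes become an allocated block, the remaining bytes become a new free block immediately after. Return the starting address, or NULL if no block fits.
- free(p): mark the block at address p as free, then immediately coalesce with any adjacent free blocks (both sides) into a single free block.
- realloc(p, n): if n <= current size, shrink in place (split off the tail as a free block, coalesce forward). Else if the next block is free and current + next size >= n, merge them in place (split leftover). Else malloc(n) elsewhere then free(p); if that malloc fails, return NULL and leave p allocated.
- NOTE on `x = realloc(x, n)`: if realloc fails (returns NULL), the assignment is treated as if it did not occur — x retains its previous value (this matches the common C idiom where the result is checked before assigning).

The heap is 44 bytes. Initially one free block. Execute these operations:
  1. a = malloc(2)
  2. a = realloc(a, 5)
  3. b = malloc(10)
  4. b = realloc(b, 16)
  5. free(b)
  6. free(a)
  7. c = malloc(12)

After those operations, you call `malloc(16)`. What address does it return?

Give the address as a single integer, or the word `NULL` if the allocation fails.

Answer: 12

Derivation:
Op 1: a = malloc(2) -> a = 0; heap: [0-1 ALLOC][2-43 FREE]
Op 2: a = realloc(a, 5) -> a = 0; heap: [0-4 ALLOC][5-43 FREE]
Op 3: b = malloc(10) -> b = 5; heap: [0-4 ALLOC][5-14 ALLOC][15-43 FREE]
Op 4: b = realloc(b, 16) -> b = 5; heap: [0-4 ALLOC][5-20 ALLOC][21-43 FREE]
Op 5: free(b) -> (freed b); heap: [0-4 ALLOC][5-43 FREE]
Op 6: free(a) -> (freed a); heap: [0-43 FREE]
Op 7: c = malloc(12) -> c = 0; heap: [0-11 ALLOC][12-43 FREE]
malloc(16): first-fit scan over [0-11 ALLOC][12-43 FREE] -> 12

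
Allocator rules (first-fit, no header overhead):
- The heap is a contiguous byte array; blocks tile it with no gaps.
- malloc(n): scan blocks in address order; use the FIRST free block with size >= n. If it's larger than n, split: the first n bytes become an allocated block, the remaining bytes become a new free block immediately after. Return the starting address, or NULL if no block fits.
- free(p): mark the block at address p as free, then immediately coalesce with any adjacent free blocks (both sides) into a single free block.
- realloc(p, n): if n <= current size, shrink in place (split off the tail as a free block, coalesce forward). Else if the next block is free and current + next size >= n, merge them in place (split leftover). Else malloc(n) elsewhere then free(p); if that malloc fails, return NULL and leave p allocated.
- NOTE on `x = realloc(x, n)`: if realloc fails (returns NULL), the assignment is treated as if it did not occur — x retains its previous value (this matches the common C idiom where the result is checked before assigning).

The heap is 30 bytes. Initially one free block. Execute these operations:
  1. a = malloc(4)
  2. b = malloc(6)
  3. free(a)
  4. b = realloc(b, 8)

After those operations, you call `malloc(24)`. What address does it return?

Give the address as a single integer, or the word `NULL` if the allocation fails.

Op 1: a = malloc(4) -> a = 0; heap: [0-3 ALLOC][4-29 FREE]
Op 2: b = malloc(6) -> b = 4; heap: [0-3 ALLOC][4-9 ALLOC][10-29 FREE]
Op 3: free(a) -> (freed a); heap: [0-3 FREE][4-9 ALLOC][10-29 FREE]
Op 4: b = realloc(b, 8) -> b = 4; heap: [0-3 FREE][4-11 ALLOC][12-29 FREE]
malloc(24): first-fit scan over [0-3 FREE][4-11 ALLOC][12-29 FREE] -> NULL

Answer: NULL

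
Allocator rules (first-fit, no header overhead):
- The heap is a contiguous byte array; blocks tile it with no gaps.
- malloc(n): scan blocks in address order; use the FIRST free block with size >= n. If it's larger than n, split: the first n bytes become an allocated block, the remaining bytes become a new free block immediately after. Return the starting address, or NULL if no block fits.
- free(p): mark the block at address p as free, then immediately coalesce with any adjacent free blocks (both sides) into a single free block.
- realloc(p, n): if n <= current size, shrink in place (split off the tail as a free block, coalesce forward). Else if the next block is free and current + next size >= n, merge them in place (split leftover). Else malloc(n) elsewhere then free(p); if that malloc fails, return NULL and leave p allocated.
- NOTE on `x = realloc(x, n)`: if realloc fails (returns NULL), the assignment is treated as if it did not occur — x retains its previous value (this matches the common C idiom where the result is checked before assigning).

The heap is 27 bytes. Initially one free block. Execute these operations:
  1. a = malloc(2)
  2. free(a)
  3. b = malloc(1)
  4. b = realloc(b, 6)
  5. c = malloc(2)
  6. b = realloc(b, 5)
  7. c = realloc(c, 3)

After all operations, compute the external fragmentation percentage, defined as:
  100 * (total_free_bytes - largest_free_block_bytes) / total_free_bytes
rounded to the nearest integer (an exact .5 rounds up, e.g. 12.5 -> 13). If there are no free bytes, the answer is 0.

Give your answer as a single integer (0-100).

Op 1: a = malloc(2) -> a = 0; heap: [0-1 ALLOC][2-26 FREE]
Op 2: free(a) -> (freed a); heap: [0-26 FREE]
Op 3: b = malloc(1) -> b = 0; heap: [0-0 ALLOC][1-26 FREE]
Op 4: b = realloc(b, 6) -> b = 0; heap: [0-5 ALLOC][6-26 FREE]
Op 5: c = malloc(2) -> c = 6; heap: [0-5 ALLOC][6-7 ALLOC][8-26 FREE]
Op 6: b = realloc(b, 5) -> b = 0; heap: [0-4 ALLOC][5-5 FREE][6-7 ALLOC][8-26 FREE]
Op 7: c = realloc(c, 3) -> c = 6; heap: [0-4 ALLOC][5-5 FREE][6-8 ALLOC][9-26 FREE]
Free blocks: [1 18] total_free=19 largest=18 -> 100*(19-18)/19 = 100/19 ≈ 5.263 -> rounds to 5

Answer: 5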